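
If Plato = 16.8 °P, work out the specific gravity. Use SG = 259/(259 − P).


SG = 259/(259 − 16.8)

1.0694


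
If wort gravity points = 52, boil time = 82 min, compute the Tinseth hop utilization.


U = 1.65·0.000125^(GP/1000) · (1 − e^(−0.04·t))/4.15
bigness = 1.65·0.000125^(52/1000) = 1.0340
boil_factor = (1 − e^(−0.04·82))/4.15 = 0.2319
U = 1.0340 · 0.2319

0.2398


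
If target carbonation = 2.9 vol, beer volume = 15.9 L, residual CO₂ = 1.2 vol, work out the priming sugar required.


sugar = (target − residual)·4.0·V
sugar = (2.9 − 1.2)·4.0·15.9

108.1200 g


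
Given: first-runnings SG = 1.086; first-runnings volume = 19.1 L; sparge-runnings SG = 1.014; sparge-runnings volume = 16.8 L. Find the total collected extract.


total = Σ (SG_i − 1)·1000·V_i
first = (1.086 − 1)·1000·19.1 = 1642.6000
sparge = (1.014 − 1)·1000·16.8 = 235.2000
total = 1642.6000 + 235.2000

1877.8000 gravity·L


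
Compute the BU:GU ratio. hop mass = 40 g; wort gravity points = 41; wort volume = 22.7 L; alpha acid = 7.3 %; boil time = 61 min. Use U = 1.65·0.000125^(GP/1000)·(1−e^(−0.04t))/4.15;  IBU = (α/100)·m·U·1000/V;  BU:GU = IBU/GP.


U = 1.65·0.000125^(41/1000)·(1−e^(−0.04·61))/4.15 = 0.2511
IBU = (7.3/100)·40·0.2511·1000/22.7 = 32.2969
BU:GU = 32.2969/41

0.7877


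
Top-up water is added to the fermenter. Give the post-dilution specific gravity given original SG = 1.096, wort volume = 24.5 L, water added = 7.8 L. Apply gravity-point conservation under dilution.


SG_new = 1 + (SG_old − 1)·V_old/(V_old + V_water)
pts = (1.096 − 1)·1000·24.5/(24.5 + 7.8) = 72.8173
SG_new = 1 + 72.8173/1000

1.0728


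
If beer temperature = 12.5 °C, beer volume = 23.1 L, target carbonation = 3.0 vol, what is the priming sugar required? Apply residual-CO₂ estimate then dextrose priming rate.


residual = 14.695·(0.01821 + 0.09011·e^(−0.04·T));  sugar = (target − residual)·4.0·V
residual = 14.695·(0.01821 + 0.09011·e^(−0.04·12.5)) = 1.0707
sugar = (3.0 − 1.0707)·4.0·23.1

178.2633 g


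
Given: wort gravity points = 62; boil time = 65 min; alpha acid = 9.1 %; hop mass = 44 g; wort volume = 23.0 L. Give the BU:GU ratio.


U = 1.65·0.000125^(GP/1000)·(1−e^(−0.04t))/4.15;  IBU = (α/100)·m·U·1000/V;  BU:GU = IBU/GP
U = 1.65·0.000125^(62/1000)·(1−e^(−0.04·65))/4.15 = 0.2108
IBU = (9.1/100)·44·0.2108·1000/23.0 = 36.7023
BU:GU = 36.7023/62

0.5920


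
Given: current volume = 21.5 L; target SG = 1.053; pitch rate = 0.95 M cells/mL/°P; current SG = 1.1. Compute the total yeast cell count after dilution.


V_w = V·((SG_c−1)/(SG_t−1)−1);  °P = 259 − 259/SG_t;  cells = rate·(V+V_w)·°P
V_w = 21.5·((1.1−1)/(1.053−1)−1) = 19.0660
V_final = 21.5 + 19.0660 = 40.5660
°P = 259 − 259/1.053 = 13.0361
cells = 0.95·40.5660·13.0361

502.3813 billion cells


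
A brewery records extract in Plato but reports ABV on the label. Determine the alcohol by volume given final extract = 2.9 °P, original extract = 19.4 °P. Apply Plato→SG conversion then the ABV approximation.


SG = 259/(259 − P);  ABV = (OG − FG)·131.25
OG = 259/(259 − 19.4) = 1.0810
FG = 259/(259 − 2.9) = 1.0113
ABV = (1.0810 − 1.0113)·131.25

9.1409 % ABV


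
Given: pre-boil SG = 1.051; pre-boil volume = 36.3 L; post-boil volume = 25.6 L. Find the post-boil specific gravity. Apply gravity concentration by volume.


SG_post = 1 + (SG_pre − 1)·V_pre/V_post
pts_pre = (1.051 − 1)·1000 = 51.0000
pts_post = 51.0000·36.3/25.6 = 72.3164
SG_post = 1 + 72.3164/1000

1.0723


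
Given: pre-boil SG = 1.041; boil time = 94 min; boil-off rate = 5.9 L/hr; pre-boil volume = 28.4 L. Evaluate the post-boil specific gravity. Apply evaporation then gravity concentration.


V_post = V_pre − rate·(t/60);  SG_post = 1 + (SG_pre−1)·V_pre/V_post
V_post = 28.4 − 5.9·(94/60) = 19.1567
SG_post = 1 + (1.041 − 1)·28.4/19.1567

1.0608


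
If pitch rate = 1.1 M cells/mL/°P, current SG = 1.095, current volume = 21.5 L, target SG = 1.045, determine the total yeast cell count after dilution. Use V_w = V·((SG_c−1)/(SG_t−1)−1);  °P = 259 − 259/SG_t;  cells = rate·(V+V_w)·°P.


V_w = 21.5·((1.095−1)/(1.045−1)−1) = 23.8889
V_final = 21.5 + 23.8889 = 45.3889
°P = 259 − 259/1.045 = 11.1531
cells = 1.1·45.3889·11.1531

556.8500 billion cells


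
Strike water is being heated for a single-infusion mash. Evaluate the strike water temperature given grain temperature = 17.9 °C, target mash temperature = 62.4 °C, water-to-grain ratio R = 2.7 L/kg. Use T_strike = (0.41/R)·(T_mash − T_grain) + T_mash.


T_strike = (0.41/2.7)·(62.4 − 17.9) + 62.4

69.1574 °C


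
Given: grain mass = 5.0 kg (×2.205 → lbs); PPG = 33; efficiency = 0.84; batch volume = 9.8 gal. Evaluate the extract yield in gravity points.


points = lbs × PPG × eff / vol
lbs = 5.0 × 2.205 = 11.0250
points = 11.0250 × 33 × 0.84 / 9.8

31.1850 points


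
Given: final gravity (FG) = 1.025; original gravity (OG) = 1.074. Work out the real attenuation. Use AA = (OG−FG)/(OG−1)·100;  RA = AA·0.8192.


AA = (1.074 − 1.025)/(1.074 − 1)·100 = 66.2162
RA = 66.2162·0.8192

54.2443 %


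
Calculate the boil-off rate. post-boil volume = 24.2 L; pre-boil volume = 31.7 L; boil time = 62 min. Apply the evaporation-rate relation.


rate = (V_pre − V_post) / (t_min/60)
rate = (31.7 − 24.2) / (62/60)

7.2581 L/hr


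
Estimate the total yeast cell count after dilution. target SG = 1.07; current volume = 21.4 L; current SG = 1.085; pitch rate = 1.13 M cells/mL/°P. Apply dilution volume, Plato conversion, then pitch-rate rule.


V_w = V·((SG_c−1)/(SG_t−1)−1);  °P = 259 − 259/SG_t;  cells = rate·(V+V_w)·°P
V_w = 21.4·((1.085−1)/(1.07−1)−1) = 4.5857
V_final = 21.4 + 4.5857 = 25.9857
°P = 259 − 259/1.07 = 16.9439
cells = 1.13·25.9857·16.9439

497.5390 billion cells


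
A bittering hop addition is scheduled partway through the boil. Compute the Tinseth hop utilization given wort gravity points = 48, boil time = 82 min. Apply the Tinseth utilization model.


U = 1.65·0.000125^(GP/1000) · (1 − e^(−0.04·t))/4.15
bigness = 1.65·0.000125^(48/1000) = 1.0719
boil_factor = (1 − e^(−0.04·82))/4.15 = 0.2319
U = 1.0719 · 0.2319

0.2486


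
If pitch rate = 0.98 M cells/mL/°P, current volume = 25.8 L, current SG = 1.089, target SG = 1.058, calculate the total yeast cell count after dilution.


V_w = V·((SG_c−1)/(SG_t−1)−1);  °P = 259 − 259/SG_t;  cells = rate·(V+V_w)·°P
V_w = 25.8·((1.089−1)/(1.058−1)−1) = 13.7897
V_final = 25.8 + 13.7897 = 39.5897
°P = 259 − 259/1.058 = 14.1985
cells = 0.98·39.5897·14.1985

550.8710 billion cells


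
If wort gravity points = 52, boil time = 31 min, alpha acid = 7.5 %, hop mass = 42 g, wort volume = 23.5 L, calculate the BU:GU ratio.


U = 1.65·0.000125^(GP/1000)·(1−e^(−0.04t))/4.15;  IBU = (α/100)·m·U·1000/V;  BU:GU = IBU/GP
U = 1.65·0.000125^(52/1000)·(1−e^(−0.04·31))/4.15 = 0.1771
IBU = (7.5/100)·42·0.1771·1000/23.5 = 23.7330
BU:GU = 23.7330/52

0.4564


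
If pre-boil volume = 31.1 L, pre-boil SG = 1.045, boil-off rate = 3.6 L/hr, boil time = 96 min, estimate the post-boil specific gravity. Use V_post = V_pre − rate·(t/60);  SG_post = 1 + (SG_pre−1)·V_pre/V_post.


V_post = 31.1 − 3.6·(96/60) = 25.3400
SG_post = 1 + (1.045 − 1)·31.1/25.3400

1.0552


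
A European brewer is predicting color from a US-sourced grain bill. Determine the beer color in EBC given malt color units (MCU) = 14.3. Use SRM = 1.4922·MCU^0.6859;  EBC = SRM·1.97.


SRM = 1.4922·14.3^0.6859 = 9.2528
EBC = 9.2528·1.97

18.2280 EBC


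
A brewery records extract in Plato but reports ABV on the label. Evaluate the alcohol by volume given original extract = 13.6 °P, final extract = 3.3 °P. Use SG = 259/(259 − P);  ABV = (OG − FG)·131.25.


OG = 259/(259 − 13.6) = 1.0554
FG = 259/(259 − 3.3) = 1.0129
ABV = (1.0554 − 1.0129)·131.25

5.5800 % ABV


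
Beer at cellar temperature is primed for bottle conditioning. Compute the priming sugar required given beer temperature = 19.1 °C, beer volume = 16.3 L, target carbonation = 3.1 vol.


residual = 14.695·(0.01821 + 0.09011·e^(−0.04·T));  sugar = (target − residual)·4.0·V
residual = 14.695·(0.01821 + 0.09011·e^(−0.04·19.1)) = 0.8844
sugar = (3.1 − 0.8844)·4.0·16.3

144.4576 g


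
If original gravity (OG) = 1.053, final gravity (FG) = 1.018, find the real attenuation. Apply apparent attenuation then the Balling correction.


AA = (OG−FG)/(OG−1)·100;  RA = AA·0.8192
AA = (1.053 − 1.018)/(1.053 − 1)·100 = 66.0377
RA = 66.0377·0.8192

54.0981 %


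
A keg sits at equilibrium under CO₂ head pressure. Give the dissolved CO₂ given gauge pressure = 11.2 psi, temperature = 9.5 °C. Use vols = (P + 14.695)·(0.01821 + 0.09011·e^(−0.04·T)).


vols = (11.2 + 14.695)·(0.01821 + 0.09011·e^(−0.04·9.5))

2.0673 volumes


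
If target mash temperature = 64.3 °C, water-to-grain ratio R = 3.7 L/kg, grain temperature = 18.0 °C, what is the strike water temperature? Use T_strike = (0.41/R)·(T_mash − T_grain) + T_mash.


T_strike = (0.41/3.7)·(64.3 − 18.0) + 64.3

69.4305 °C


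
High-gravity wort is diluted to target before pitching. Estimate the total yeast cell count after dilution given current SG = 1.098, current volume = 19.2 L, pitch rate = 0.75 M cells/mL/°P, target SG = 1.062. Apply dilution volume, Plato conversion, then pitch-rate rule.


V_w = V·((SG_c−1)/(SG_t−1)−1);  °P = 259 − 259/SG_t;  cells = rate·(V+V_w)·°P
V_w = 19.2·((1.098−1)/(1.062−1)−1) = 11.1484
V_final = 19.2 + 11.1484 = 30.3484
°P = 259 − 259/1.062 = 15.1205
cells = 0.75·30.3484·15.1205

344.1627 billion cells


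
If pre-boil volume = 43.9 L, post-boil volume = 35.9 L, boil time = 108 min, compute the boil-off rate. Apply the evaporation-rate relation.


rate = (V_pre − V_post) / (t_min/60)
rate = (43.9 − 35.9) / (108/60)

4.4444 L/hr


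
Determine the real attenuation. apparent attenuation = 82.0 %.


RA = AA · 0.8192
RA = 82.0 · 0.8192

67.1744 %


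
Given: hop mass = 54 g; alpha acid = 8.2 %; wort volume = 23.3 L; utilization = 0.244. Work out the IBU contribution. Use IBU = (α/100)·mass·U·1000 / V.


IBU = (8.2/100)·54·0.244·1000 / 23.3

46.3705 IBU


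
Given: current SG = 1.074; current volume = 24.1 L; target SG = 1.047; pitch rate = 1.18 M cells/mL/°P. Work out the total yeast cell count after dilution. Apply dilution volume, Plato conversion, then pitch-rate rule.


V_w = V·((SG_c−1)/(SG_t−1)−1);  °P = 259 − 259/SG_t;  cells = rate·(V+V_w)·°P
V_w = 24.1·((1.074−1)/(1.047−1)−1) = 13.8447
V_final = 24.1 + 13.8447 = 37.9447
°P = 259 − 259/1.047 = 11.6266
cells = 1.18·37.9447·11.6266

520.5757 billion cells


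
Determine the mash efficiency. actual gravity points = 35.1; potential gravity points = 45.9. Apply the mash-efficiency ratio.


efficiency = actual / potential × 100
efficiency = 35.1 / 45.9 × 100

76.4706 %


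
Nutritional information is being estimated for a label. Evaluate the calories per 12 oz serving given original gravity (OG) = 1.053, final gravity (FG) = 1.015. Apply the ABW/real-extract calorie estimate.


ABW = (OG−FG)·131.25·0.79/FG;  °P = 259 − 259/SG (for OG→OE and FG→AE);  RE = 0.1808·OE + 0.8192·AE;  Cal = (6.9·ABW + 4·(RE−0.1))·FG·3.55
ABW = (1.053 − 1.015)·131.25·0.79/1.015 = 3.8819
OE = 259 − 259/1.053 = 13.0361 °P
AE = 259 − 259/1.015 = 3.8276 °P
RE = 0.1808·13.0361 + 0.8192·3.8276 = 5.4925 °P
Cal = (6.9·3.8819 + 4·(5.4925−0.1))·1.015·3.55

174.2352 kcal


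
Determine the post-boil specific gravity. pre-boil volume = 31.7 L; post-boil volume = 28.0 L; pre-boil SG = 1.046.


SG_post = 1 + (SG_pre − 1)·V_pre/V_post
pts_pre = (1.046 − 1)·1000 = 46.0000
pts_post = 46.0000·31.7/28.0 = 52.0786
SG_post = 1 + 52.0786/1000

1.0521


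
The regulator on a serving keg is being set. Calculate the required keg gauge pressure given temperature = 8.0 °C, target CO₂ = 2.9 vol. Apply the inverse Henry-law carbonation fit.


psi = vols/(0.01821 + 0.09011·e^(−0.04·T)) − 14.695
psi = 2.9/(0.01821 + 0.09011·e^(−0.04·8.0)) − 14.695

19.9760 psi


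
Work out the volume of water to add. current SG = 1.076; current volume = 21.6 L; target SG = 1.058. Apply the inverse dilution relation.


V_water = V·((SG_curr − 1)/(SG_target − 1) − 1)
V_water = 21.6·((1.076 − 1)/(1.058 − 1) − 1)

6.7034 L


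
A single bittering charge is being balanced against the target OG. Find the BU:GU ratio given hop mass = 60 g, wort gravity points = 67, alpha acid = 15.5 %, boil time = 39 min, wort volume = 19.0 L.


U = 1.65·0.000125^(GP/1000)·(1−e^(−0.04t))/4.15;  IBU = (α/100)·m·U·1000/V;  BU:GU = IBU/GP
U = 1.65·0.000125^(67/1000)·(1−e^(−0.04·39))/4.15 = 0.1720
IBU = (15.5/100)·60·0.1720·1000/19.0 = 84.1803
BU:GU = 84.1803/67

1.2564


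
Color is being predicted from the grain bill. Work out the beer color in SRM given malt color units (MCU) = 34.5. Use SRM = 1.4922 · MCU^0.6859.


SRM = 1.4922 · 34.5^0.6859

16.9284 SRM


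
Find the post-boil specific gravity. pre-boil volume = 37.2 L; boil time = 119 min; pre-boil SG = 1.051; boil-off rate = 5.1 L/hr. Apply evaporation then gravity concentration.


V_post = V_pre − rate·(t/60);  SG_post = 1 + (SG_pre−1)·V_pre/V_post
V_post = 37.2 − 5.1·(119/60) = 27.0850
SG_post = 1 + (1.051 − 1)·37.2/27.0850

1.0700


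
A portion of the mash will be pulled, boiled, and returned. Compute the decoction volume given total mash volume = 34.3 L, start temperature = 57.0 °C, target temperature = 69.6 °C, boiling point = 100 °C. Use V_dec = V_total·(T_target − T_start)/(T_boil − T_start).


V_dec = 34.3·(69.6 − 57.0)/(100 − 57.0)

10.0507 L


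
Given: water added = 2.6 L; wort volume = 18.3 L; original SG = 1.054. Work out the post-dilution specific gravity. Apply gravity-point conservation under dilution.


SG_new = 1 + (SG_old − 1)·V_old/(V_old + V_water)
pts = (1.054 − 1)·1000·18.3/(18.3 + 2.6) = 47.2823
SG_new = 1 + 47.2823/1000

1.0473


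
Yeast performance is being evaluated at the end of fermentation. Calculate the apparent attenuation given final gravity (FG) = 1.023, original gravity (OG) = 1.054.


AA = (OG − FG)/(OG − 1) · 100
AA = (1.054 − 1.023)/(1.054 − 1) · 100

57.4074 %


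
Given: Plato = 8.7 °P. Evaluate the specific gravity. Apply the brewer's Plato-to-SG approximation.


SG = 259/(259 − P)
SG = 259/(259 − 8.7)

1.0348


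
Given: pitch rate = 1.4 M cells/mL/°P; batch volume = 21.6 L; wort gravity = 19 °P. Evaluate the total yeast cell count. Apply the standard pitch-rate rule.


cells (billions) = rate · V_L · °P
cells = 1.4 · 21.6 · 19

574.5600 billion cells


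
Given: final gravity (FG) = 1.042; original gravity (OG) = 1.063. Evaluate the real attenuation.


AA = (OG−FG)/(OG−1)·100;  RA = AA·0.8192
AA = (1.063 − 1.042)/(1.063 − 1)·100 = 33.3333
RA = 33.3333·0.8192

27.3067 %


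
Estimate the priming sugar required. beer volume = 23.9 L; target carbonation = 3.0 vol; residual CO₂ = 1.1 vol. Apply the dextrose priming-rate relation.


sugar = (target − residual)·4.0·V
sugar = (3.0 − 1.1)·4.0·23.9

181.6400 g


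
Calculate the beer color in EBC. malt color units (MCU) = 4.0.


SRM = 1.4922·MCU^0.6859;  EBC = SRM·1.97
SRM = 1.4922·4.0^0.6859 = 3.8617
EBC = 3.8617·1.97

7.6076 EBC


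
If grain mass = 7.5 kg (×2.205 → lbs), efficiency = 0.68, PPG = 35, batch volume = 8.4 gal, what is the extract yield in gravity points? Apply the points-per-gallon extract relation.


points = lbs × PPG × eff / vol
lbs = 7.5 × 2.205 = 16.5375
points = 16.5375 × 35 × 0.68 / 8.4

46.8563 points


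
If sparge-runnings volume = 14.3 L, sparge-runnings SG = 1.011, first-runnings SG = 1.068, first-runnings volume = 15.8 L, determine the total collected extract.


total = Σ (SG_i − 1)·1000·V_i
first = (1.068 − 1)·1000·15.8 = 1074.4000
sparge = (1.011 − 1)·1000·14.3 = 157.3000
total = 1074.4000 + 157.3000

1231.7000 gravity·L


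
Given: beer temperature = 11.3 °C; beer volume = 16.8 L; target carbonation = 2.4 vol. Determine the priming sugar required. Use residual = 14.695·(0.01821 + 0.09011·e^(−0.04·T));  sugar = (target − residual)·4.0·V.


residual = 14.695·(0.01821 + 0.09011·e^(−0.04·11.3)) = 1.1102
sugar = (2.4 − 1.1102)·4.0·16.8

86.6722 g


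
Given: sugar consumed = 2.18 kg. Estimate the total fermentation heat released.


Q = m_sugar · 590 kJ/kg
Q = 2.18 · 590

1286.2000 kJ


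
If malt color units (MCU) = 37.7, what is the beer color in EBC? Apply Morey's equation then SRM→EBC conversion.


SRM = 1.4922·MCU^0.6859;  EBC = SRM·1.97
SRM = 1.4922·37.7^0.6859 = 17.9903
EBC = 17.9903·1.97

35.4410 EBC


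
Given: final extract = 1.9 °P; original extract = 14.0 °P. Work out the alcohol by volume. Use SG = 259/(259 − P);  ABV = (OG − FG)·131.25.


OG = 259/(259 − 14.0) = 1.0571
FG = 259/(259 − 1.9) = 1.0074
ABV = (1.0571 − 1.0074)·131.25

6.5300 % ABV


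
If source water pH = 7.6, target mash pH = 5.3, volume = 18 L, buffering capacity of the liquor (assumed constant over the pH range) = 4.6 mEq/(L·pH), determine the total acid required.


acid = buffering capacity · (pH_source − pH_target) · V
acid = 4.6 · (7.6 − 5.3) · 18

190.4400 mEq


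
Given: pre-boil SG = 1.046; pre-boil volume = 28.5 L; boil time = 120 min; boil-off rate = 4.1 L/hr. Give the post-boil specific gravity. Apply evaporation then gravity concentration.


V_post = V_pre − rate·(t/60);  SG_post = 1 + (SG_pre−1)·V_pre/V_post
V_post = 28.5 − 4.1·(120/60) = 20.3000
SG_post = 1 + (1.046 − 1)·28.5/20.3000

1.0646


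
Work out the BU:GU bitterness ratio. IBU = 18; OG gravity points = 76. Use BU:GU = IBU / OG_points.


BU:GU = 18 / 76

0.2368


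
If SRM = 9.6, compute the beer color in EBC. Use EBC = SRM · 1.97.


EBC = 9.6 · 1.97

18.9120 EBC


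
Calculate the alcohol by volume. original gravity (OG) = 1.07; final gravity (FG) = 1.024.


ABV = (OG − FG) · 131.25
ABV = (1.07 − 1.024) · 131.25

6.0375 % ABV


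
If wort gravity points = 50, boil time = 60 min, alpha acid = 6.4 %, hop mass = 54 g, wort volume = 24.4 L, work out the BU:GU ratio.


U = 1.65·0.000125^(GP/1000)·(1−e^(−0.04t))/4.15;  IBU = (α/100)·m·U·1000/V;  BU:GU = IBU/GP
U = 1.65·0.000125^(50/1000)·(1−e^(−0.04·60))/4.15 = 0.2307
IBU = (6.4/100)·54·0.2307·1000/24.4 = 32.6711
BU:GU = 32.6711/50

0.6534


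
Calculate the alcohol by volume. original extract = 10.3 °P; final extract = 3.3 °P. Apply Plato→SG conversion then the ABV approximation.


SG = 259/(259 − P);  ABV = (OG − FG)·131.25
OG = 259/(259 − 10.3) = 1.0414
FG = 259/(259 − 3.3) = 1.0129
ABV = (1.0414 − 1.0129)·131.25

3.7419 % ABV


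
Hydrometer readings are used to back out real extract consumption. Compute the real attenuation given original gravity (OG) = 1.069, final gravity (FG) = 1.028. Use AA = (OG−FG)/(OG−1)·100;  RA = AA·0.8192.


AA = (1.069 − 1.028)/(1.069 − 1)·100 = 59.4203
RA = 59.4203·0.8192

48.6771 %


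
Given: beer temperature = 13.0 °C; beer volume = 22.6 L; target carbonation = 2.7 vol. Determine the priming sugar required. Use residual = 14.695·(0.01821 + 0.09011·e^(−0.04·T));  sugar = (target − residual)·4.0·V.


residual = 14.695·(0.01821 + 0.09011·e^(−0.04·13.0)) = 1.0548
sugar = (2.7 − 1.0548)·4.0·22.6

148.7225 g


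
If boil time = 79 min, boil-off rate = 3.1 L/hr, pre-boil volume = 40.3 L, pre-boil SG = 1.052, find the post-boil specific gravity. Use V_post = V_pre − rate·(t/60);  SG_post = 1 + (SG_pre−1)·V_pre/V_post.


V_post = 40.3 − 3.1·(79/60) = 36.2183
SG_post = 1 + (1.052 − 1)·40.3/36.2183

1.0579


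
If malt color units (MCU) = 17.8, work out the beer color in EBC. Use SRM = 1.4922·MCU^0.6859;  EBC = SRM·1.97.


SRM = 1.4922·17.8^0.6859 = 10.7520
EBC = 10.7520·1.97

21.1815 EBC


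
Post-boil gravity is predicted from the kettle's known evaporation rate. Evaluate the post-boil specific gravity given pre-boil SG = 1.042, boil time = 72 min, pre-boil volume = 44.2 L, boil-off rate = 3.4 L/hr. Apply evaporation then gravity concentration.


V_post = V_pre − rate·(t/60);  SG_post = 1 + (SG_pre−1)·V_pre/V_post
V_post = 44.2 − 3.4·(72/60) = 40.1200
SG_post = 1 + (1.042 − 1)·44.2/40.1200

1.0463


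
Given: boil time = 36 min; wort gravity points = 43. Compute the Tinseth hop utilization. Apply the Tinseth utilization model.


U = 1.65·0.000125^(GP/1000) · (1 − e^(−0.04·t))/4.15
bigness = 1.65·0.000125^(43/1000) = 1.1211
boil_factor = (1 − e^(−0.04·36))/4.15 = 0.1839
U = 1.1211 · 0.1839

0.2061


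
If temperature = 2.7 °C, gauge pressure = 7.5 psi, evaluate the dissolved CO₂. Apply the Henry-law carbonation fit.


vols = (P + 14.695)·(0.01821 + 0.09011·e^(−0.04·T))
vols = (7.5 + 14.695)·(0.01821 + 0.09011·e^(−0.04·2.7))

2.1994 volumes


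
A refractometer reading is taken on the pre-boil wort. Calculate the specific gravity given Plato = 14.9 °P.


SG = 259/(259 − P)
SG = 259/(259 − 14.9)

1.0610


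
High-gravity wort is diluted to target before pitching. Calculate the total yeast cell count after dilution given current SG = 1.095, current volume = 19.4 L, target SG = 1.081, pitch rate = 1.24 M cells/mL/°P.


V_w = V·((SG_c−1)/(SG_t−1)−1);  °P = 259 − 259/SG_t;  cells = rate·(V+V_w)·°P
V_w = 19.4·((1.095−1)/(1.081−1)−1) = 3.3531
V_final = 19.4 + 3.3531 = 22.7531
°P = 259 − 259/1.081 = 19.4070
cells = 1.24·22.7531·19.4070

547.5466 billion cells


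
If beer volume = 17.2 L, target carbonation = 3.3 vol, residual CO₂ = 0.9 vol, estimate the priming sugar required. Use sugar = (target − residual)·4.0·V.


sugar = (3.3 − 0.9)·4.0·17.2

165.1200 g


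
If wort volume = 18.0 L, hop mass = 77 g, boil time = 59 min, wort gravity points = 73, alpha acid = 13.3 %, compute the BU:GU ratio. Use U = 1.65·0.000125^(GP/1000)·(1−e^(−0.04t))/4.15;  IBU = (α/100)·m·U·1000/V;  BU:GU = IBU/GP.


U = 1.65·0.000125^(73/1000)·(1−e^(−0.04·59))/4.15 = 0.1868
IBU = (13.3/100)·77·0.1868·1000/18.0 = 106.2935
BU:GU = 106.2935/73

1.4561


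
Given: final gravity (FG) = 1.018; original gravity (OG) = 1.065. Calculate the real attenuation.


AA = (OG−FG)/(OG−1)·100;  RA = AA·0.8192
AA = (1.065 − 1.018)/(1.065 − 1)·100 = 72.3077
RA = 72.3077·0.8192

59.2345 %


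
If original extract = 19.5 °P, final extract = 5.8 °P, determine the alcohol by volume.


SG = 259/(259 − P);  ABV = (OG − FG)·131.25
OG = 259/(259 − 19.5) = 1.0814
FG = 259/(259 − 5.8) = 1.0229
ABV = (1.0814 − 1.0229)·131.25

7.6798 % ABV


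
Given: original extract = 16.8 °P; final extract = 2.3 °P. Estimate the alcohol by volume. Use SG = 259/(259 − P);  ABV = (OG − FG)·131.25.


OG = 259/(259 − 16.8) = 1.0694
FG = 259/(259 − 2.3) = 1.0090
ABV = (1.0694 − 1.0090)·131.25

7.9281 % ABV


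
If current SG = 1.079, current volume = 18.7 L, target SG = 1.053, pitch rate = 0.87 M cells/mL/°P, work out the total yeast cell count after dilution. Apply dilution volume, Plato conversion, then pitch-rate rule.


V_w = V·((SG_c−1)/(SG_t−1)−1);  °P = 259 − 259/SG_t;  cells = rate·(V+V_w)·°P
V_w = 18.7·((1.079−1)/(1.053−1)−1) = 9.1736
V_final = 18.7 + 9.1736 = 27.8736
°P = 259 − 259/1.053 = 13.0361
cells = 0.87·27.8736·13.0361

316.1254 billion cells


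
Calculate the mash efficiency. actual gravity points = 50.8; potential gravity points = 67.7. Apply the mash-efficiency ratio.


efficiency = actual / potential × 100
efficiency = 50.8 / 67.7 × 100

75.0369 %


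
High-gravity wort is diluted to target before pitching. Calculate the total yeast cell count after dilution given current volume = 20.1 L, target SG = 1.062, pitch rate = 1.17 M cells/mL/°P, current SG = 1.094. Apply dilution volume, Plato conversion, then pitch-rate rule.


V_w = V·((SG_c−1)/(SG_t−1)−1);  °P = 259 − 259/SG_t;  cells = rate·(V+V_w)·°P
V_w = 20.1·((1.094−1)/(1.062−1)−1) = 10.3742
V_final = 20.1 + 10.3742 = 30.4742
°P = 259 − 259/1.062 = 15.1205
cells = 1.17·30.4742·15.1205

539.1195 billion cells


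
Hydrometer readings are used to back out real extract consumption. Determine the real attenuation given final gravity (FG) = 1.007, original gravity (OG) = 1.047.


AA = (OG−FG)/(OG−1)·100;  RA = AA·0.8192
AA = (1.047 − 1.007)/(1.047 − 1)·100 = 85.1064
RA = 85.1064·0.8192

69.7191 %


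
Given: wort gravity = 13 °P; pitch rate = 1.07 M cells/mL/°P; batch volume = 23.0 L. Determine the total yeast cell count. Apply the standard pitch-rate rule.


cells (billions) = rate · V_L · °P
cells = 1.07 · 23.0 · 13

319.9300 billion cells


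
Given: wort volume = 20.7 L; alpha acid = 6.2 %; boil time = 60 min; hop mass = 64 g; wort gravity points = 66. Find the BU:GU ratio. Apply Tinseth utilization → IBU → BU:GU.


U = 1.65·0.000125^(GP/1000)·(1−e^(−0.04t))/4.15;  IBU = (α/100)·m·U·1000/V;  BU:GU = IBU/GP
U = 1.65·0.000125^(66/1000)·(1−e^(−0.04·60))/4.15 = 0.1998
IBU = (6.2/100)·64·0.1998·1000/20.7 = 38.2941
BU:GU = 38.2941/66

0.5802


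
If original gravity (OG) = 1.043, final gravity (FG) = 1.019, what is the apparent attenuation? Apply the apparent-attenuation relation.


AA = (OG − FG)/(OG − 1) · 100
AA = (1.043 − 1.019)/(1.043 − 1) · 100

55.8140 %


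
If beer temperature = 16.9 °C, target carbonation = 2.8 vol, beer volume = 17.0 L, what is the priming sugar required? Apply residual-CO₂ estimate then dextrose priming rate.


residual = 14.695·(0.01821 + 0.09011·e^(−0.04·T));  sugar = (target − residual)·4.0·V
residual = 14.695·(0.01821 + 0.09011·e^(−0.04·16.9)) = 0.9411
sugar = (2.8 − 0.9411)·4.0·17.0

126.4032 g


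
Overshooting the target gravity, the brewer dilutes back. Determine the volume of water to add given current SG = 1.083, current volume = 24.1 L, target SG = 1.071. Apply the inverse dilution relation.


V_water = V·((SG_curr − 1)/(SG_target − 1) − 1)
V_water = 24.1·((1.083 − 1)/(1.071 − 1) − 1)

4.0732 L


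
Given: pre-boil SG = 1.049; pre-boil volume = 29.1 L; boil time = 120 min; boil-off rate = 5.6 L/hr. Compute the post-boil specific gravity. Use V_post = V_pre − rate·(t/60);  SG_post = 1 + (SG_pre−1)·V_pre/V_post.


V_post = 29.1 − 5.6·(120/60) = 17.9000
SG_post = 1 + (1.049 − 1)·29.1/17.9000

1.0797


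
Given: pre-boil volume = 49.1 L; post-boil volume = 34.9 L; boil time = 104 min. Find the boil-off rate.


rate = (V_pre − V_post) / (t_min/60)
rate = (49.1 − 34.9) / (104/60)

8.1923 L/hr


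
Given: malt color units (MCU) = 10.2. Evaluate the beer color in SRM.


SRM = 1.4922 · MCU^0.6859
SRM = 1.4922 · 10.2^0.6859

7.3388 SRM


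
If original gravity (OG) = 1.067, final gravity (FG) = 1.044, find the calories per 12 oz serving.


ABW = (OG−FG)·131.25·0.79/FG;  °P = 259 − 259/SG (for OG→OE and FG→AE);  RE = 0.1808·OE + 0.8192·AE;  Cal = (6.9·ABW + 4·(RE−0.1))·FG·3.55
ABW = (1.067 − 1.044)·131.25·0.79/1.044 = 2.2843
OE = 259 − 259/1.067 = 16.2634 °P
AE = 259 − 259/1.044 = 10.9157 °P
RE = 0.1808·16.2634 + 0.8192·10.9157 = 11.8826 °P
Cal = (6.9·2.2843 + 4·(11.8826−0.1))·1.044·3.55

233.0901 kcal


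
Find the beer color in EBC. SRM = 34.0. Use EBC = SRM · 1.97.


EBC = 34.0 · 1.97

66.9800 EBC


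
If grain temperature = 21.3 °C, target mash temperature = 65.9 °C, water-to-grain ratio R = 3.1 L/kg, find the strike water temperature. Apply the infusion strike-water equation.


T_strike = (0.41/R)·(T_mash − T_grain) + T_mash
T_strike = (0.41/3.1)·(65.9 − 21.3) + 65.9

71.7987 °C


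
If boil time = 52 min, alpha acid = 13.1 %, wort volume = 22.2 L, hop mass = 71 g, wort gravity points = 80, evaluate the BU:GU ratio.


U = 1.65·0.000125^(GP/1000)·(1−e^(−0.04t))/4.15;  IBU = (α/100)·m·U·1000/V;  BU:GU = IBU/GP
U = 1.65·0.000125^(80/1000)·(1−e^(−0.04·52))/4.15 = 0.1695
IBU = (13.1/100)·71·0.1695·1000/22.2 = 71.0245
BU:GU = 71.0245/80

0.8878


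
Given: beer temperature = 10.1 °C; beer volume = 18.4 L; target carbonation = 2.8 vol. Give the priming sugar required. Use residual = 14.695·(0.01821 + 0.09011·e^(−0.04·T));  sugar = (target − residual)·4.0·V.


residual = 14.695·(0.01821 + 0.09011·e^(−0.04·10.1)) = 1.1517
sugar = (2.8 − 1.1517)·4.0·18.4

121.3172 g


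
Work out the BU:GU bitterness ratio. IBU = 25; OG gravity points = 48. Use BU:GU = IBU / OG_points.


BU:GU = 25 / 48

0.5208


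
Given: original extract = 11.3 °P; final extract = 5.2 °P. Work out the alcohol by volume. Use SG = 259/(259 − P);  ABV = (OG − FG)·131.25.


OG = 259/(259 − 11.3) = 1.0456
FG = 259/(259 − 5.2) = 1.0205
ABV = (1.0456 − 1.0205)·131.25

3.2985 % ABV


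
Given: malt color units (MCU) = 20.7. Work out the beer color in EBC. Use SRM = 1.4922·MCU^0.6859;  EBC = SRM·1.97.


SRM = 1.4922·20.7^0.6859 = 11.9248
EBC = 11.9248·1.97

23.4919 EBC


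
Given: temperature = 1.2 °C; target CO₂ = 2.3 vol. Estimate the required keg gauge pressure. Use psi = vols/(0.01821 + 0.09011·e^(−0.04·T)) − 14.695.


psi = 2.3/(0.01821 + 0.09011·e^(−0.04·1.2)) − 14.695

7.3998 psi


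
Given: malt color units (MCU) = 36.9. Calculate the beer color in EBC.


SRM = 1.4922·MCU^0.6859;  EBC = SRM·1.97
SRM = 1.4922·36.9^0.6859 = 17.7276
EBC = 17.7276·1.97

34.9234 EBC


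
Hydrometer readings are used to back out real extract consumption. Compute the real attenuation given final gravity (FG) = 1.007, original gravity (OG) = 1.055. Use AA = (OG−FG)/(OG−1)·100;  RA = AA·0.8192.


AA = (1.055 − 1.007)/(1.055 − 1)·100 = 87.2727
RA = 87.2727·0.8192

71.4938 %


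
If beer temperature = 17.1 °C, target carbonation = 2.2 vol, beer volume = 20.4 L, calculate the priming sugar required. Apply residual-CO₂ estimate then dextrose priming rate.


residual = 14.695·(0.01821 + 0.09011·e^(−0.04·T));  sugar = (target − residual)·4.0·V
residual = 14.695·(0.01821 + 0.09011·e^(−0.04·17.1)) = 0.9358
sugar = (2.2 − 0.9358)·4.0·20.4

103.1617 g


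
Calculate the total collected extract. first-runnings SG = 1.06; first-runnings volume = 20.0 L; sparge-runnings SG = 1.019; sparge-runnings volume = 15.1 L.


total = Σ (SG_i − 1)·1000·V_i
first = (1.06 − 1)·1000·20.0 = 1200.0000
sparge = (1.019 − 1)·1000·15.1 = 286.9000
total = 1200.0000 + 286.9000

1486.9000 gravity·L


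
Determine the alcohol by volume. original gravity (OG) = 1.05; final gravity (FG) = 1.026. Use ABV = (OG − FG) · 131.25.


ABV = (1.05 − 1.026) · 131.25

3.1500 % ABV


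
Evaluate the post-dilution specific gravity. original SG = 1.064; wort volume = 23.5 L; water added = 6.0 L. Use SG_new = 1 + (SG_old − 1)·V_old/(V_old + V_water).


pts = (1.064 − 1)·1000·23.5/(23.5 + 6.0) = 50.9831
SG_new = 1 + 50.9831/1000

1.0510


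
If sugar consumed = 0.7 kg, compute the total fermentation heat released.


Q = m_sugar · 590 kJ/kg
Q = 0.7 · 590

413.0000 kJ


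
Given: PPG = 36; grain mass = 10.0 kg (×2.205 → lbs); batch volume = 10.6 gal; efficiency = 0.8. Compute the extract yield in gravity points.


points = lbs × PPG × eff / vol
lbs = 10.0 × 2.205 = 22.0500
points = 22.0500 × 36 × 0.8 / 10.6

59.9094 points


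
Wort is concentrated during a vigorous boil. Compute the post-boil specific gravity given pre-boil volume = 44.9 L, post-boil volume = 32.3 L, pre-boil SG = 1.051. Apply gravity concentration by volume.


SG_post = 1 + (SG_pre − 1)·V_pre/V_post
pts_pre = (1.051 − 1)·1000 = 51.0000
pts_post = 51.0000·44.9/32.3 = 70.8947
SG_post = 1 + 70.8947/1000

1.0709


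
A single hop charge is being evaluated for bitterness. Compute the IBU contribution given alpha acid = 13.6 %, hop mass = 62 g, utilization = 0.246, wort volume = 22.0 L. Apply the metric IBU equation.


IBU = (α/100)·mass·U·1000 / V
IBU = (13.6/100)·62·0.246·1000 / 22.0

94.2851 IBU


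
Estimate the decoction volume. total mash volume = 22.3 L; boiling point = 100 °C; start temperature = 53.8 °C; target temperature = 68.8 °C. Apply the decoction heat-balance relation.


V_dec = V_total·(T_target − T_start)/(T_boil − T_start)
V_dec = 22.3·(68.8 − 53.8)/(100 − 53.8)

7.2403 L


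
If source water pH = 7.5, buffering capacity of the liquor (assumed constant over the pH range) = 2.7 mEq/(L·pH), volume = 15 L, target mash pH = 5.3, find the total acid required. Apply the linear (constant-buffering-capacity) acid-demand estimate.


acid = buffering capacity · (pH_source − pH_target) · V
acid = 2.7 · (7.5 − 5.3) · 15

89.1000 mEq


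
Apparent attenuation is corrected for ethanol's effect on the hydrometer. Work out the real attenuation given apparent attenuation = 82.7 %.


RA = AA · 0.8192
RA = 82.7 · 0.8192

67.7478 %


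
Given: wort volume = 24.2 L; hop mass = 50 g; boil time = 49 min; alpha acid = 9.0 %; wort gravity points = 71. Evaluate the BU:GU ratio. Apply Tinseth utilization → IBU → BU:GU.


U = 1.65·0.000125^(GP/1000)·(1−e^(−0.04t))/4.15;  IBU = (α/100)·m·U·1000/V;  BU:GU = IBU/GP
U = 1.65·0.000125^(71/1000)·(1−e^(−0.04·49))/4.15 = 0.1805
IBU = (9.0/100)·50·0.1805·1000/24.2 = 33.5566
BU:GU = 33.5566/71

0.4726


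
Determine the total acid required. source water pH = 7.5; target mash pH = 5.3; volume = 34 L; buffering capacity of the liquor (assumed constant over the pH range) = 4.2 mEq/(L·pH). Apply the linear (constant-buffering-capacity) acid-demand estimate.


acid = buffering capacity · (pH_source − pH_target) · V
acid = 4.2 · (7.5 − 5.3) · 34

314.1600 mEq


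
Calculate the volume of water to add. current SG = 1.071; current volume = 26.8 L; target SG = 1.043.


V_water = V·((SG_curr − 1)/(SG_target − 1) − 1)
V_water = 26.8·((1.071 − 1)/(1.043 − 1) − 1)

17.4512 L


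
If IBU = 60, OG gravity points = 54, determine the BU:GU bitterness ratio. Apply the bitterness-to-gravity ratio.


BU:GU = IBU / OG_points
BU:GU = 60 / 54

1.1111


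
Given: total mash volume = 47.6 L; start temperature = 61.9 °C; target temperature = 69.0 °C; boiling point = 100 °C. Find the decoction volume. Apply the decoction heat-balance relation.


V_dec = V_total·(T_target − T_start)/(T_boil − T_start)
V_dec = 47.6·(69.0 − 61.9)/(100 − 61.9)

8.8703 L


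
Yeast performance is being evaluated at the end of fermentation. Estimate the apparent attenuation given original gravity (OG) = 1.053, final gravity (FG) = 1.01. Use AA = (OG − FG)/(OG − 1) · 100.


AA = (1.053 − 1.01)/(1.053 − 1) · 100

81.1321 %


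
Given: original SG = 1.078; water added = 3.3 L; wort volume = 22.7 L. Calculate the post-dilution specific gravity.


SG_new = 1 + (SG_old − 1)·V_old/(V_old + V_water)
pts = (1.078 − 1)·1000·22.7/(22.7 + 3.3) = 68.1000
SG_new = 1 + 68.1000/1000

1.0681


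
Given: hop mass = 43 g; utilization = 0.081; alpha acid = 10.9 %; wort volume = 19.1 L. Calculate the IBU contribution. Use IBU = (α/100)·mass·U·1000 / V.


IBU = (10.9/100)·43·0.081·1000 / 19.1

19.8768 IBU


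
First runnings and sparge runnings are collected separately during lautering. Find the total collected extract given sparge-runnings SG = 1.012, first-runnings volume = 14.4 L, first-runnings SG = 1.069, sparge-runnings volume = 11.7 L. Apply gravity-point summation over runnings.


total = Σ (SG_i − 1)·1000·V_i
first = (1.069 − 1)·1000·14.4 = 993.6000
sparge = (1.012 − 1)·1000·11.7 = 140.4000
total = 993.6000 + 140.4000

1134.0000 gravity·L


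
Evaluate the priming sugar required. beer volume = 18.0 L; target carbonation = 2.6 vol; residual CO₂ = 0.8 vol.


sugar = (target − residual)·4.0·V
sugar = (2.6 − 0.8)·4.0·18.0

129.6000 g


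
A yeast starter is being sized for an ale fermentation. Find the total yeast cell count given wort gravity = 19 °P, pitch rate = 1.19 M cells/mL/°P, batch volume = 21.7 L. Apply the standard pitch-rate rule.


cells (billions) = rate · V_L · °P
cells = 1.19 · 21.7 · 19

490.6370 billion cells


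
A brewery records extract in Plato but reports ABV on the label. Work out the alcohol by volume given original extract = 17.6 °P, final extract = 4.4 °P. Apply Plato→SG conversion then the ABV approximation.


SG = 259/(259 − P);  ABV = (OG − FG)·131.25
OG = 259/(259 − 17.6) = 1.0729
FG = 259/(259 − 4.4) = 1.0173
ABV = (1.0729 − 1.0173)·131.25

7.3009 % ABV


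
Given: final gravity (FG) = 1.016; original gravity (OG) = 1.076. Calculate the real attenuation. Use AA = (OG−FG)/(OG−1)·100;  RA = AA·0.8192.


AA = (1.076 − 1.016)/(1.076 − 1)·100 = 78.9474
RA = 78.9474·0.8192

64.6737 %


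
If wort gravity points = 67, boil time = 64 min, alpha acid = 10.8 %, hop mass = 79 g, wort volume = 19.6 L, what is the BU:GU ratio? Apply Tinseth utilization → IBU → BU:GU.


U = 1.65·0.000125^(GP/1000)·(1−e^(−0.04t))/4.15;  IBU = (α/100)·m·U·1000/V;  BU:GU = IBU/GP
U = 1.65·0.000125^(67/1000)·(1−e^(−0.04·64))/4.15 = 0.2009
IBU = (10.8/100)·79·0.2009·1000/19.6 = 87.4544
BU:GU = 87.4544/67

1.3053


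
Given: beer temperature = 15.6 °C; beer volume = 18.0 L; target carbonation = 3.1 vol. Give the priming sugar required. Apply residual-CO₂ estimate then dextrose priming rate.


residual = 14.695·(0.01821 + 0.09011·e^(−0.04·T));  sugar = (target − residual)·4.0·V
residual = 14.695·(0.01821 + 0.09011·e^(−0.04·15.6)) = 0.9771
sugar = (3.1 − 0.9771)·4.0·18.0

152.8502 g


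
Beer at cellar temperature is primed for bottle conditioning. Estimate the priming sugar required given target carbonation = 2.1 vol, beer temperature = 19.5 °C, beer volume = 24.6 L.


residual = 14.695·(0.01821 + 0.09011·e^(−0.04·T));  sugar = (target − residual)·4.0·V
residual = 14.695·(0.01821 + 0.09011·e^(−0.04·19.5)) = 0.8746
sugar = (2.1 − 0.8746)·4.0·24.6

120.5792 g


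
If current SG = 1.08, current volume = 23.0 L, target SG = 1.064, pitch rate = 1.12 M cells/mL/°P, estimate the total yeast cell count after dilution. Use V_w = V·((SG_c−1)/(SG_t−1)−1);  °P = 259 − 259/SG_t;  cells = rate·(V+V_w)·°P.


V_w = 23.0·((1.08−1)/(1.064−1)−1) = 5.7500
V_final = 23.0 + 5.7500 = 28.7500
°P = 259 − 259/1.064 = 15.5789
cells = 1.12·28.7500·15.5789

501.6421 billion cells


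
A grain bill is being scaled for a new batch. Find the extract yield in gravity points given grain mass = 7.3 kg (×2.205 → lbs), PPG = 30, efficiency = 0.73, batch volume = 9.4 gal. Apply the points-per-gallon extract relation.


points = lbs × PPG × eff / vol
lbs = 7.3 × 2.205 = 16.0965
points = 16.0965 × 30 × 0.73 / 9.4

37.5014 points


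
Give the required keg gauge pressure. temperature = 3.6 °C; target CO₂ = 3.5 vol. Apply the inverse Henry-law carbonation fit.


psi = vols/(0.01821 + 0.09011·e^(−0.04·T)) − 14.695
psi = 3.5/(0.01821 + 0.09011·e^(−0.04·3.6)) − 14.695

21.6742 psi


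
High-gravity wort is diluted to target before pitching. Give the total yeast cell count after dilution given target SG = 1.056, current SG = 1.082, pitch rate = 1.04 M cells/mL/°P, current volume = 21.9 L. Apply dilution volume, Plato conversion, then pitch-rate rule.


V_w = V·((SG_c−1)/(SG_t−1)−1);  °P = 259 − 259/SG_t;  cells = rate·(V+V_w)·°P
V_w = 21.9·((1.082−1)/(1.056−1)−1) = 10.1679
V_final = 21.9 + 10.1679 = 32.0679
°P = 259 − 259/1.056 = 13.7348
cells = 1.04·32.0679·13.7348

458.0650 billion cells
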